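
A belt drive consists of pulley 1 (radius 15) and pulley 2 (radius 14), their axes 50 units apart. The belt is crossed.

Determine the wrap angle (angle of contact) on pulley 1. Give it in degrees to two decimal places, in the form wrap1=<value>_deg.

crossed belt: β = asin((r1+r2)/C) = asin(29/50) = 35.4505°
wrap1 = wrap2 = π + 2β = 250.9011°

wrap1=250.90_deg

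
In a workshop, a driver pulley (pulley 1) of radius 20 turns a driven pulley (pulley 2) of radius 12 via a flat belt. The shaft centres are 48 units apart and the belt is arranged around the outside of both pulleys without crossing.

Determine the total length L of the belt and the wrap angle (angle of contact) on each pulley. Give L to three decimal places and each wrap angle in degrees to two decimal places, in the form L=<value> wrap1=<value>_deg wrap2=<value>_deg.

open belt: β = asin((r2−r1)/C) = asin(-8/48) = -9.5941°
wrap1 = π − 2β = 199.1881°
wrap2 = π + 2β = 160.8119°
tangent length = C·cosβ = 47.3286
L = r1·wrap1 + r2·wrap2 + 2·C·cosβ = 20·3.4765 + 12·2.8067 + 2·47.3286 = 197.8674

L=197.867 wrap1=199.19_deg wrap2=160.81_deg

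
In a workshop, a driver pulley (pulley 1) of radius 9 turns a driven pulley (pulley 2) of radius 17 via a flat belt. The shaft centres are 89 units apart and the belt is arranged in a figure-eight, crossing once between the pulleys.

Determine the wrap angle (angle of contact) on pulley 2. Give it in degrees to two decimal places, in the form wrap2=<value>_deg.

crossed belt: β = asin((r1+r2)/C) = asin(26/89) = 16.9858°
wrap1 = wrap2 = π + 2β = 213.9716°

wrap2=213.97_deg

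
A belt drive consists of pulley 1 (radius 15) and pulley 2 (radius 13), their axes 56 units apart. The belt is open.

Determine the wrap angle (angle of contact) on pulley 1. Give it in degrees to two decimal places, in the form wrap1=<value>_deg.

open belt: β = asin((r2−r1)/C) = asin(-2/56) = -2.0467°
wrap1 = π − 2β = 184.0934°
wrap2 = π + 2β = 175.9066°

wrap1=184.09_deg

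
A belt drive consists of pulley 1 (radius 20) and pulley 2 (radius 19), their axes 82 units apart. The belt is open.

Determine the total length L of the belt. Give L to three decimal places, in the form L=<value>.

L=286.534

open belt: β = asin((r2−r1)/C) = asin(-1/82) = -0.6987°
wrap1 = π − 2β = 181.3975°
wrap2 = π + 2β = 178.6025°
tangent length = C·cosβ = 81.9939
L = r1·wrap1 + r2·wrap2 + 2·C·cosβ = 20·3.1660 + 19·3.1172 + 2·81.9939 = 286.5343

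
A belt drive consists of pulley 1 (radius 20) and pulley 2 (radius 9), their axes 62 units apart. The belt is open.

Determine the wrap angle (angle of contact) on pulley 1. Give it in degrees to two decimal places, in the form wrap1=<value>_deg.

wrap1=200.44_deg

open belt: β = asin((r2−r1)/C) = asin(-11/62) = -10.2195°
wrap1 = π − 2β = 200.4390°
wrap2 = π + 2β = 159.5610°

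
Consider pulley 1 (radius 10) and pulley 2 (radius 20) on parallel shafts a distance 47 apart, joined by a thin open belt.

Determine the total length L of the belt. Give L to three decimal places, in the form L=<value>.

L=190.384

open belt: β = asin((r2−r1)/C) = asin(10/47) = 12.2845°
wrap1 = π − 2β = 155.4310°
wrap2 = π + 2β = 204.5690°
tangent length = C·cosβ = 45.9239
L = r1·wrap1 + r2·wrap2 + 2·C·cosβ = 10·2.7128 + 20·3.5704 + 2·45.9239 = 190.3836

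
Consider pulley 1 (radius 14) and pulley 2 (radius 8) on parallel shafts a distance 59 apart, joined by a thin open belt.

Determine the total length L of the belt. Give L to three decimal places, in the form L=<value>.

L=187.726

open belt: β = asin((r2−r1)/C) = asin(-6/59) = -5.8368°
wrap1 = π − 2β = 191.6736°
wrap2 = π + 2β = 168.3264°
tangent length = C·cosβ = 58.6941
L = r1·wrap1 + r2·wrap2 + 2·C·cosβ = 14·3.3453 + 8·2.9379 + 2·58.6941 = 187.7257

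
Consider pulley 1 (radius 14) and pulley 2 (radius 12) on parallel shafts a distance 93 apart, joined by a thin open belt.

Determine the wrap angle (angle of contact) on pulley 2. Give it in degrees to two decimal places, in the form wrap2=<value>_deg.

open belt: β = asin((r2−r1)/C) = asin(-2/93) = -1.2323°
wrap1 = π − 2β = 182.4645°
wrap2 = π + 2β = 177.5355°

wrap2=177.54_deg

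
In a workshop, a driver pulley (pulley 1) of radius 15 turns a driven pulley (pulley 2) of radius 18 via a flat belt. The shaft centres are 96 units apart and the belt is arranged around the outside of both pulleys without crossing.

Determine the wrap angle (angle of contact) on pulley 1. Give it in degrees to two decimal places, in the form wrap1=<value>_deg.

open belt: β = asin((r2−r1)/C) = asin(3/96) = 1.7908°
wrap1 = π − 2β = 176.4184°
wrap2 = π + 2β = 183.5816°

wrap1=176.42_deg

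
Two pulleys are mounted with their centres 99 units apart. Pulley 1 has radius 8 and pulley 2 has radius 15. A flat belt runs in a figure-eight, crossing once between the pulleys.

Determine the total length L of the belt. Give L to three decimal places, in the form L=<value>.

L=275.624

crossed belt: β = asin((r1+r2)/C) = asin(23/99) = 13.4339°
wrap1 = wrap2 = π + 2β = 206.8678°
tangent length = C·cosβ = 96.2912
L = (r1+r2)·wrap + 2·C·cosβ = 23·3.6105 + 2·96.2912 = 275.6245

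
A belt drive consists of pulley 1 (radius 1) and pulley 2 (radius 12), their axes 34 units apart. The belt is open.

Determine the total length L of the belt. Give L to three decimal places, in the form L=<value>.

L=112.432

open belt: β = asin((r2−r1)/C) = asin(11/34) = 18.8765°
wrap1 = π − 2β = 142.2470°
wrap2 = π + 2β = 217.7530°
tangent length = C·cosβ = 32.1714
L = r1·wrap1 + r2·wrap2 + 2·C·cosβ = 1·2.4827 + 12·3.8005 + 2·32.1714 = 112.4316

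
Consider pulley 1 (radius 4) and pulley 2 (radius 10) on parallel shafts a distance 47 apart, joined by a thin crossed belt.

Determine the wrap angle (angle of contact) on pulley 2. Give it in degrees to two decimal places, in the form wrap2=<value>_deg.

crossed belt: β = asin((r1+r2)/C) = asin(14/47) = 17.3299°
wrap1 = wrap2 = π + 2β = 214.6597°

wrap2=214.66_deg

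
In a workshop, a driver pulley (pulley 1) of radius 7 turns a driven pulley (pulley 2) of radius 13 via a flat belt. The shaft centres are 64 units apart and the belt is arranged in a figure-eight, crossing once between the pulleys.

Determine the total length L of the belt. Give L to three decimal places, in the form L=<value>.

crossed belt: β = asin((r1+r2)/C) = asin(20/64) = 18.2100°
wrap1 = wrap2 = π + 2β = 216.4199°
tangent length = C·cosβ = 60.7947
L = (r1+r2)·wrap + 2·C·cosβ = 20·3.7772 + 2·60.7947 = 197.1343

L=197.134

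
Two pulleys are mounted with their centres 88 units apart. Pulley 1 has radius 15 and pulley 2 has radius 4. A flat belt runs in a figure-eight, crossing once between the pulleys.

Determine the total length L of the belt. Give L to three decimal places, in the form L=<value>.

L=239.809

crossed belt: β = asin((r1+r2)/C) = asin(19/88) = 12.4689°
wrap1 = wrap2 = π + 2β = 204.9377°
tangent length = C·cosβ = 85.9244
L = (r1+r2)·wrap + 2·C·cosβ = 19·3.5768 + 2·85.9244 = 239.8087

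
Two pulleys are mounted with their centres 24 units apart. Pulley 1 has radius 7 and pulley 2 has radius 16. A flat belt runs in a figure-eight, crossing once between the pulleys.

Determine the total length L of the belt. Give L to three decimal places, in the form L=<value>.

crossed belt: β = asin((r1+r2)/C) = asin(23/24) = 73.4022°
wrap1 = wrap2 = π + 2β = 326.8043°
tangent length = C·cosβ = 6.8557
L = (r1+r2)·wrap + 2·C·cosβ = 23·5.7038 + 2·6.8557 = 144.8990

L=144.899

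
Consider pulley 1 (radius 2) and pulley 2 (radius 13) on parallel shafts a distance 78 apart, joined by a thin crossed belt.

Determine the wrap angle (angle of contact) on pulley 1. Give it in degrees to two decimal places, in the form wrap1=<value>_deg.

wrap1=202.17_deg

crossed belt: β = asin((r1+r2)/C) = asin(15/78) = 11.0875°
wrap1 = wrap2 = π + 2β = 202.1750°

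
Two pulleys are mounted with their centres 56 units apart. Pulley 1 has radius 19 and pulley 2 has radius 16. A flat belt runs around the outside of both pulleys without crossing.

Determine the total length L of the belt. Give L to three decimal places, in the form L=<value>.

open belt: β = asin((r2−r1)/C) = asin(-3/56) = -3.0709°
wrap1 = π − 2β = 186.1418°
wrap2 = π + 2β = 173.8582°
tangent length = C·cosβ = 55.9196
L = r1·wrap1 + r2·wrap2 + 2·C·cosβ = 19·3.2488 + 16·3.0344 + 2·55.9196 = 222.1165

L=222.116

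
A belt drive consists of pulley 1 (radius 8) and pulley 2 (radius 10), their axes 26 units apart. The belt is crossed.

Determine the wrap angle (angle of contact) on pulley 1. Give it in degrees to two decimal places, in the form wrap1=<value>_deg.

wrap1=267.63_deg

crossed belt: β = asin((r1+r2)/C) = asin(18/26) = 43.8131°
wrap1 = wrap2 = π + 2β = 267.6261°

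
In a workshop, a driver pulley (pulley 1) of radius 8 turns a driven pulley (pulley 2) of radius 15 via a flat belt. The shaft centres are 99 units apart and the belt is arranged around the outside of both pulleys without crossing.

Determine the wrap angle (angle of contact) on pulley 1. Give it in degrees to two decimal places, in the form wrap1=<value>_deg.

wrap1=171.89_deg

open belt: β = asin((r2−r1)/C) = asin(7/99) = 4.0546°
wrap1 = π − 2β = 171.8908°
wrap2 = π + 2β = 188.1092°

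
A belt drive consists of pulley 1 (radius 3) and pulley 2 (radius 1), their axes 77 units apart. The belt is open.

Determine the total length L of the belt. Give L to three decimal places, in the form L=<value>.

L=166.618

open belt: β = asin((r2−r1)/C) = asin(-2/77) = -1.4884°
wrap1 = π − 2β = 182.9767°
wrap2 = π + 2β = 177.0233°
tangent length = C·cosβ = 76.9740
L = r1·wrap1 + r2·wrap2 + 2·C·cosβ = 3·3.1935 + 1·3.0896 + 2·76.9740 = 166.6183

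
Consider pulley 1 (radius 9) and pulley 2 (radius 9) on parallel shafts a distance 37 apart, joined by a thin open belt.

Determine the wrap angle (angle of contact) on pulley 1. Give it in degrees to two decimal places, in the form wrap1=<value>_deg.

wrap1=180.00_deg

open belt: β = asin((r2−r1)/C) = asin(0/37) = 0.0000°
wrap1 = π − 2β = 180.0000°
wrap2 = π + 2β = 180.0000°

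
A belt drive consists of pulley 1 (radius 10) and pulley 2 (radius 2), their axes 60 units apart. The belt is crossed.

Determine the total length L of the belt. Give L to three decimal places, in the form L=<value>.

L=160.107

crossed belt: β = asin((r1+r2)/C) = asin(12/60) = 11.5370°
wrap1 = wrap2 = π + 2β = 203.0739°
tangent length = C·cosβ = 58.7878
L = (r1+r2)·wrap + 2·C·cosβ = 12·3.5443 + 2·58.7878 = 160.1072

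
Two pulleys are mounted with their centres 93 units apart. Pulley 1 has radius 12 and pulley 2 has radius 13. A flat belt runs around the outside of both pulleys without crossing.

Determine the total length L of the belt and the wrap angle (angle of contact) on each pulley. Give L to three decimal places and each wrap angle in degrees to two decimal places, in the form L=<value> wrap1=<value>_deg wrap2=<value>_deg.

L=264.551 wrap1=178.77_deg wrap2=181.23_deg

open belt: β = asin((r2−r1)/C) = asin(1/93) = 0.6161°
wrap1 = π − 2β = 178.7678°
wrap2 = π + 2β = 181.2322°
tangent length = C·cosβ = 92.9946
L = r1·wrap1 + r2·wrap2 + 2·C·cosβ = 12·3.1201 + 13·3.1631 + 2·92.9946 = 264.5506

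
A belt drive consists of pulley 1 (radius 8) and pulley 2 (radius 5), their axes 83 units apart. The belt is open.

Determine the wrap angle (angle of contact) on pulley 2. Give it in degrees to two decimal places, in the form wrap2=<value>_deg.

open belt: β = asin((r2−r1)/C) = asin(-3/83) = -2.0714°
wrap1 = π − 2β = 184.1428°
wrap2 = π + 2β = 175.8572°

wrap2=175.86_deg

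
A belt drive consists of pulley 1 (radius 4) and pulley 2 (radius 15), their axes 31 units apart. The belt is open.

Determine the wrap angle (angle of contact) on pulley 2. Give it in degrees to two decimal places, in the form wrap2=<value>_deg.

open belt: β = asin((r2−r1)/C) = asin(11/31) = 20.7836°
wrap1 = π − 2β = 138.4329°
wrap2 = π + 2β = 221.5671°

wrap2=221.57_deg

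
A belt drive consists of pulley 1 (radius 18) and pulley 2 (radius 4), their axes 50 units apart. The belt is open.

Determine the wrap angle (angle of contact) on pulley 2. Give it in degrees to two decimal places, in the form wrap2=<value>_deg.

wrap2=147.48_deg

open belt: β = asin((r2−r1)/C) = asin(-14/50) = -16.2602°
wrap1 = π − 2β = 212.5204°
wrap2 = π + 2β = 147.4796°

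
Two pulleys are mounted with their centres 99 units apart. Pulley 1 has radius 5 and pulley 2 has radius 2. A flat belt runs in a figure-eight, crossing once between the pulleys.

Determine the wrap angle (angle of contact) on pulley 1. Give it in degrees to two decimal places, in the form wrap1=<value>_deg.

crossed belt: β = asin((r1+r2)/C) = asin(7/99) = 4.0546°
wrap1 = wrap2 = π + 2β = 188.1092°

wrap1=188.11_deg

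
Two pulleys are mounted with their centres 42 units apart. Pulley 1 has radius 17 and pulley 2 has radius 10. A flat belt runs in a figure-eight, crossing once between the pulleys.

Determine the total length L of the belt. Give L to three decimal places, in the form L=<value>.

crossed belt: β = asin((r1+r2)/C) = asin(27/42) = 40.0052°
wrap1 = wrap2 = π + 2β = 260.0104°
tangent length = C·cosβ = 32.1714
L = (r1+r2)·wrap + 2·C·cosβ = 27·4.5380 + 2·32.1714 = 186.8698

L=186.870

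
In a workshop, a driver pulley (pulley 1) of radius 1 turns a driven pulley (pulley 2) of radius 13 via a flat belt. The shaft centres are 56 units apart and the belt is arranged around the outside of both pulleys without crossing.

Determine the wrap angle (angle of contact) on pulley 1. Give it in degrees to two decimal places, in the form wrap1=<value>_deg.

wrap1=155.25_deg

open belt: β = asin((r2−r1)/C) = asin(12/56) = 12.3736°
wrap1 = π − 2β = 155.2527°
wrap2 = π + 2β = 204.7473°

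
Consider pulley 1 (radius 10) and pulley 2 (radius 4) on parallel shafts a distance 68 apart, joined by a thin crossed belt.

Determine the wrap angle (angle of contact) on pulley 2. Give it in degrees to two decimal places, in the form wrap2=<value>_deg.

crossed belt: β = asin((r1+r2)/C) = asin(14/68) = 11.8812°
wrap1 = wrap2 = π + 2β = 203.7623°

wrap2=203.76_deg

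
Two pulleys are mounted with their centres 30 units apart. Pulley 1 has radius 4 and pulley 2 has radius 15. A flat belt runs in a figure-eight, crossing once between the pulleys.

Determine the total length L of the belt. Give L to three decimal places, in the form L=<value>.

crossed belt: β = asin((r1+r2)/C) = asin(19/30) = 39.2965°
wrap1 = wrap2 = π + 2β = 258.5930°
tangent length = C·cosβ = 23.2164
L = (r1+r2)·wrap + 2·C·cosβ = 19·4.5133 + 2·23.2164 = 132.1854

L=132.185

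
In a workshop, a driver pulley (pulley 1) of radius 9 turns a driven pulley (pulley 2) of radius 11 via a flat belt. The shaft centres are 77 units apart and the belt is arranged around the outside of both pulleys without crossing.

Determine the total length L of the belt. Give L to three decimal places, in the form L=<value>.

open belt: β = asin((r2−r1)/C) = asin(2/77) = 1.4884°
wrap1 = π − 2β = 177.0233°
wrap2 = π + 2β = 182.9767°
tangent length = C·cosβ = 76.9740
L = r1·wrap1 + r2·wrap2 + 2·C·cosβ = 9·3.0896 + 11·3.1935 + 2·76.9740 = 216.8838

L=216.884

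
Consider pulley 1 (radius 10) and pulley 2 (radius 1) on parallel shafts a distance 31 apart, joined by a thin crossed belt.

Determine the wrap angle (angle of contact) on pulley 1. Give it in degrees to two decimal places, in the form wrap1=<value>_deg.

crossed belt: β = asin((r1+r2)/C) = asin(11/31) = 20.7836°
wrap1 = wrap2 = π + 2β = 221.5671°

wrap1=221.57_deg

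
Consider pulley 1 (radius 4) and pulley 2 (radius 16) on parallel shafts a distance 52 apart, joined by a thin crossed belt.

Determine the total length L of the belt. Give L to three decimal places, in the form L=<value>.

crossed belt: β = asin((r1+r2)/C) = asin(20/52) = 22.6199°
wrap1 = wrap2 = π + 2β = 225.2397°
tangent length = C·cosβ = 48.0000
L = (r1+r2)·wrap + 2·C·cosβ = 20·3.9312 + 2·48.0000 = 174.6235

L=174.623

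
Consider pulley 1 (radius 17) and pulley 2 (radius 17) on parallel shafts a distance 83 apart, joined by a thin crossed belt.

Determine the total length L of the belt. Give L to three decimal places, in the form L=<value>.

L=286.947

crossed belt: β = asin((r1+r2)/C) = asin(34/83) = 24.1821°
wrap1 = wrap2 = π + 2β = 228.3643°
tangent length = C·cosβ = 75.7166
L = (r1+r2)·wrap + 2·C·cosβ = 34·3.9857 + 2·75.7166 = 286.9472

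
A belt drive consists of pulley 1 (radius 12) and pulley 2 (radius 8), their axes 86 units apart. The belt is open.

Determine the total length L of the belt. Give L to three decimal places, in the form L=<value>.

open belt: β = asin((r2−r1)/C) = asin(-4/86) = -2.6659°
wrap1 = π − 2β = 185.3318°
wrap2 = π + 2β = 174.6682°
tangent length = C·cosβ = 85.9069
L = r1·wrap1 + r2·wrap2 + 2·C·cosβ = 12·3.2346 + 8·3.0485 + 2·85.9069 = 235.0179

L=235.018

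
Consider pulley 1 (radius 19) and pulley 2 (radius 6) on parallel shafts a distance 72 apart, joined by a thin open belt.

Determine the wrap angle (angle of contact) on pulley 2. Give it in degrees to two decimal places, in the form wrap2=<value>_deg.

wrap2=159.20_deg

open belt: β = asin((r2−r1)/C) = asin(-13/72) = -10.4021°
wrap1 = π − 2β = 200.8042°
wrap2 = π + 2β = 159.1958°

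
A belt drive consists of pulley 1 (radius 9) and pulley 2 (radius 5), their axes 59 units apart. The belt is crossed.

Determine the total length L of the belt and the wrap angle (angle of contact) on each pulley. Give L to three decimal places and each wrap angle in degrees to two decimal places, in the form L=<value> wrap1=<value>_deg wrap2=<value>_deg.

L=165.320 wrap1=207.45_deg wrap2=207.45_deg

crossed belt: β = asin((r1+r2)/C) = asin(14/59) = 13.7265°
wrap1 = wrap2 = π + 2β = 207.4531°
tangent length = C·cosβ = 57.3149
L = (r1+r2)·wrap + 2·C·cosβ = 14·3.6207 + 2·57.3149 = 165.3202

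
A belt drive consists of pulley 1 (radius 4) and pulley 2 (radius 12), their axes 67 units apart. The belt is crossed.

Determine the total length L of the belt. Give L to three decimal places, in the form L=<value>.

L=188.105

crossed belt: β = asin((r1+r2)/C) = asin(16/67) = 13.8161°
wrap1 = wrap2 = π + 2β = 207.6322°
tangent length = C·cosβ = 65.0615
L = (r1+r2)·wrap + 2·C·cosβ = 16·3.6239 + 2·65.0615 = 188.1049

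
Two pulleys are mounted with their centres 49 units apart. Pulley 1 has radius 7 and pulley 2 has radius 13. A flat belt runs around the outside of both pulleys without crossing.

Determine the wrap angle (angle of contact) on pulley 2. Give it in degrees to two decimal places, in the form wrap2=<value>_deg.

open belt: β = asin((r2−r1)/C) = asin(6/49) = 7.0335°
wrap1 = π − 2β = 165.9331°
wrap2 = π + 2β = 194.0669°

wrap2=194.07_deg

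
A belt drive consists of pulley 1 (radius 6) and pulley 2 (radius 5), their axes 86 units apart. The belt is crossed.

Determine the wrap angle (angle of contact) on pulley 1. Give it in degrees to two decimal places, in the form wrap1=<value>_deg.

crossed belt: β = asin((r1+r2)/C) = asin(11/86) = 7.3487°
wrap1 = wrap2 = π + 2β = 194.6973°

wrap1=194.70_deg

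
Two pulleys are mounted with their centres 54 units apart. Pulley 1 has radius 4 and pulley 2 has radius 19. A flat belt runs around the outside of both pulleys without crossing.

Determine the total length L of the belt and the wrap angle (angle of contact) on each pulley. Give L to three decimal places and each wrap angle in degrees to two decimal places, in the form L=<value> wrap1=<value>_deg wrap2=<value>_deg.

open belt: β = asin((r2−r1)/C) = asin(15/54) = 16.1276°
wrap1 = π − 2β = 147.7448°
wrap2 = π + 2β = 212.2552°
tangent length = C·cosβ = 51.8748
L = r1·wrap1 + r2·wrap2 + 2·C·cosβ = 4·2.5786 + 19·3.7046 + 2·51.8748 = 184.4507

L=184.451 wrap1=147.74_deg wrap2=212.26_deg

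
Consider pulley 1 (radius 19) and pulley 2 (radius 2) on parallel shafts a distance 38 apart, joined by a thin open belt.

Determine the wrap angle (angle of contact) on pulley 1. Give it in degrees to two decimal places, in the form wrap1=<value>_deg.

open belt: β = asin((r2−r1)/C) = asin(-17/38) = -26.5750°
wrap1 = π − 2β = 233.1499°
wrap2 = π + 2β = 126.8501°

wrap1=233.15_deg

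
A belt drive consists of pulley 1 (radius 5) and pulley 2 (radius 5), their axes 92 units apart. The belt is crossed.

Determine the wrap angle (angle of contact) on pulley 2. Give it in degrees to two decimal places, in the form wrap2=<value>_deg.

crossed belt: β = asin((r1+r2)/C) = asin(10/92) = 6.2401°
wrap1 = wrap2 = π + 2β = 192.4803°

wrap2=192.48_deg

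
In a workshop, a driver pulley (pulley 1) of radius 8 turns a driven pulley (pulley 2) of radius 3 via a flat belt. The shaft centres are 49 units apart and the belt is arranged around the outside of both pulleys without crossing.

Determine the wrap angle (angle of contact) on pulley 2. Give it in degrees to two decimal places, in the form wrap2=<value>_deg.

open belt: β = asin((r2−r1)/C) = asin(-5/49) = -5.8567°
wrap1 = π − 2β = 191.7134°
wrap2 = π + 2β = 168.2866°

wrap2=168.29_deg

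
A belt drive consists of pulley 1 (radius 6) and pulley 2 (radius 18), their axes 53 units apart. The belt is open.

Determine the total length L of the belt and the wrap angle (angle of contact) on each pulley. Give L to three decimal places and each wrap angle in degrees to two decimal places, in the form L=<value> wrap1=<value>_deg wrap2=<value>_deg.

L=184.127 wrap1=153.83_deg wrap2=206.17_deg

open belt: β = asin((r2−r1)/C) = asin(12/53) = 13.0861°
wrap1 = π − 2β = 153.8278°
wrap2 = π + 2β = 206.1722°
tangent length = C·cosβ = 51.6236
L = r1·wrap1 + r2·wrap2 + 2·C·cosβ = 6·2.6848 + 18·3.5984 + 2·51.6236 = 184.1270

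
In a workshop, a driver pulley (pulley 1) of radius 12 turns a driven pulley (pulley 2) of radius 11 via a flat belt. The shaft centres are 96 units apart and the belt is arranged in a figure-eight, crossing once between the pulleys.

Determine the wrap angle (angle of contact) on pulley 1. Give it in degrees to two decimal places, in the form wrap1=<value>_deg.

crossed belt: β = asin((r1+r2)/C) = asin(23/96) = 13.8619°
wrap1 = wrap2 = π + 2β = 207.7239°

wrap1=207.72_deg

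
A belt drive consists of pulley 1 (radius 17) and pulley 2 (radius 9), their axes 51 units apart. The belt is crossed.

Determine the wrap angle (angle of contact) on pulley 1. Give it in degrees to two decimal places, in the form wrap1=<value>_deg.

crossed belt: β = asin((r1+r2)/C) = asin(26/51) = 30.6508°
wrap1 = wrap2 = π + 2β = 241.3015°

wrap1=241.30_deg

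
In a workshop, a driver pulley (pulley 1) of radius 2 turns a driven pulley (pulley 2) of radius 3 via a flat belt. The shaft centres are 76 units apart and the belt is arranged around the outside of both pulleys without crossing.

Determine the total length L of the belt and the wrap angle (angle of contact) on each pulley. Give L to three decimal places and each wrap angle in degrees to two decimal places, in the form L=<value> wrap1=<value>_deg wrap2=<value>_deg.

L=167.721 wrap1=178.49_deg wrap2=181.51_deg

open belt: β = asin((r2−r1)/C) = asin(1/76) = 0.7539°
wrap1 = π − 2β = 178.4922°
wrap2 = π + 2β = 181.5078°
tangent length = C·cosβ = 75.9934
L = r1·wrap1 + r2·wrap2 + 2·C·cosβ = 2·3.1153 + 3·3.1679 + 2·75.9934 = 167.7211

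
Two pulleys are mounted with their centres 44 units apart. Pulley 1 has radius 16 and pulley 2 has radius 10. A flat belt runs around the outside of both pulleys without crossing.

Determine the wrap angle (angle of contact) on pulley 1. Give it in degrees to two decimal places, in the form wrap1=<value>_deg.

wrap1=195.67_deg

open belt: β = asin((r2−r1)/C) = asin(-6/44) = -7.8375°
wrap1 = π − 2β = 195.6750°
wrap2 = π + 2β = 164.3250°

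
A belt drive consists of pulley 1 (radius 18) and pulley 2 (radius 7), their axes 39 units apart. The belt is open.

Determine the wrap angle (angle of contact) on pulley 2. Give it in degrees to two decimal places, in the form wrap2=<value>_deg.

open belt: β = asin((r2−r1)/C) = asin(-11/39) = -16.3827°
wrap1 = π − 2β = 212.7653°
wrap2 = π + 2β = 147.2347°

wrap2=147.23_deg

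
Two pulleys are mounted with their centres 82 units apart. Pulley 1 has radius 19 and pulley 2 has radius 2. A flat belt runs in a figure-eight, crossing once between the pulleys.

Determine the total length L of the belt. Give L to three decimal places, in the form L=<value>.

crossed belt: β = asin((r1+r2)/C) = asin(21/82) = 14.8386°
wrap1 = wrap2 = π + 2β = 209.6773°
tangent length = C·cosβ = 79.2654
L = (r1+r2)·wrap + 2·C·cosβ = 21·3.6596 + 2·79.2654 = 235.3815

L=235.381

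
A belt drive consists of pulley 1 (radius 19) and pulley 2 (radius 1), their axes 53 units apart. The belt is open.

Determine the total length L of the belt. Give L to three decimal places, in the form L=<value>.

open belt: β = asin((r2−r1)/C) = asin(-18/53) = -19.8539°
wrap1 = π − 2β = 219.7078°
wrap2 = π + 2β = 140.2922°
tangent length = C·cosβ = 49.8498
L = r1·wrap1 + r2·wrap2 + 2·C·cosβ = 19·3.8346 + 1·2.4486 + 2·49.8498 = 175.0060

L=175.006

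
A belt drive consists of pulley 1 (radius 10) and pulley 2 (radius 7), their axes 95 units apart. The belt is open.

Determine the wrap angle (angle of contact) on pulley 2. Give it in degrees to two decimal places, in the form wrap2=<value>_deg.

open belt: β = asin((r2−r1)/C) = asin(-3/95) = -1.8096°
wrap1 = π − 2β = 183.6193°
wrap2 = π + 2β = 176.3807°

wrap2=176.38_deg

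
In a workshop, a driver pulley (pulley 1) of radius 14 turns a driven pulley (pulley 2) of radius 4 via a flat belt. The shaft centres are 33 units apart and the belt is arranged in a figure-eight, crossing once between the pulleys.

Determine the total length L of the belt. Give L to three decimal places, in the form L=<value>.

crossed belt: β = asin((r1+r2)/C) = asin(18/33) = 33.0557°
wrap1 = wrap2 = π + 2β = 246.1115°
tangent length = C·cosβ = 27.6586
L = (r1+r2)·wrap + 2·C·cosβ = 18·4.2955 + 2·27.6586 = 132.6355

L=132.635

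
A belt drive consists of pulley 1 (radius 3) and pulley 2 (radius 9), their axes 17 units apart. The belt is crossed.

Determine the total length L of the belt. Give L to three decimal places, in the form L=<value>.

crossed belt: β = asin((r1+r2)/C) = asin(12/17) = 44.9009°
wrap1 = wrap2 = π + 2β = 269.8017°
tangent length = C·cosβ = 12.0416
L = (r1+r2)·wrap + 2·C·cosβ = 12·4.7089 + 2·12.0416 = 80.5903

L=80.590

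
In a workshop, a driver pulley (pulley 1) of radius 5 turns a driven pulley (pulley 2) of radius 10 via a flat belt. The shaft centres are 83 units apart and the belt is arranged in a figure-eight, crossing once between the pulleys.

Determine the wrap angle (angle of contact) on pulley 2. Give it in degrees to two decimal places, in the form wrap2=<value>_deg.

wrap2=200.82_deg

crossed belt: β = asin((r1+r2)/C) = asin(15/83) = 10.4119°
wrap1 = wrap2 = π + 2β = 200.8237°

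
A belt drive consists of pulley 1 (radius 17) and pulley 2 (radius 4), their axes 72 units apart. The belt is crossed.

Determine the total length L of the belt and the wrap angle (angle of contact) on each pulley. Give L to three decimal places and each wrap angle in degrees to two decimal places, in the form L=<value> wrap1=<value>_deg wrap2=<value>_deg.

L=216.143 wrap1=213.92_deg wrap2=213.92_deg

crossed belt: β = asin((r1+r2)/C) = asin(21/72) = 16.9578°
wrap1 = wrap2 = π + 2β = 213.9155°
tangent length = C·cosβ = 68.8694
L = (r1+r2)·wrap + 2·C·cosβ = 21·3.7335 + 2·68.8694 = 216.1430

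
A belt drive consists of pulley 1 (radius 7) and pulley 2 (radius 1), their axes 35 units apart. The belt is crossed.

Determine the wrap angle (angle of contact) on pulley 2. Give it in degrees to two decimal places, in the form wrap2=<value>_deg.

crossed belt: β = asin((r1+r2)/C) = asin(8/35) = 13.2130°
wrap1 = wrap2 = π + 2β = 206.4260°

wrap2=206.43_deg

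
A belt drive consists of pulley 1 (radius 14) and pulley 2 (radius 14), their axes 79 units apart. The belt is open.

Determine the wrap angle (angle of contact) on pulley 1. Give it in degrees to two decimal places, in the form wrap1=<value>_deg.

open belt: β = asin((r2−r1)/C) = asin(0/79) = 0.0000°
wrap1 = π − 2β = 180.0000°
wrap2 = π + 2β = 180.0000°

wrap1=180.00_deg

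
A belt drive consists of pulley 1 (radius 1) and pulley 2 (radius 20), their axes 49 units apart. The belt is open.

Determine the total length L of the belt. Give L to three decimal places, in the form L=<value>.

open belt: β = asin((r2−r1)/C) = asin(19/49) = 22.8149°
wrap1 = π − 2β = 134.3702°
wrap2 = π + 2β = 225.6298°
tangent length = C·cosβ = 45.1664
L = r1·wrap1 + r2·wrap2 + 2·C·cosβ = 1·2.3452 + 20·3.9380 + 2·45.1664 = 171.4376

L=171.438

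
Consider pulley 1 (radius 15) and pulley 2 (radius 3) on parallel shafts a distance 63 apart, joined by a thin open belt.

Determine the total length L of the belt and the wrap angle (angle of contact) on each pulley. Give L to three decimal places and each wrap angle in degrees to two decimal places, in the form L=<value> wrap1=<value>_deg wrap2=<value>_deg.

open belt: β = asin((r2−r1)/C) = asin(-12/63) = -10.9806°
wrap1 = π − 2β = 201.9612°
wrap2 = π + 2β = 158.0388°
tangent length = C·cosβ = 61.8466
L = r1·wrap1 + r2·wrap2 + 2·C·cosβ = 15·3.5249 + 3·2.7583 + 2·61.8466 = 184.8414

L=184.841 wrap1=201.96_deg wrap2=158.04_deg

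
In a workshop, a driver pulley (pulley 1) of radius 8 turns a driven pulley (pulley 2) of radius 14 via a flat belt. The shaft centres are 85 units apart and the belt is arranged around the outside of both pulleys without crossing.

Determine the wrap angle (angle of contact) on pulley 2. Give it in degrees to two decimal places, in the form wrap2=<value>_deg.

wrap2=188.10_deg

open belt: β = asin((r2−r1)/C) = asin(6/85) = 4.0478°
wrap1 = π − 2β = 171.9045°
wrap2 = π + 2β = 188.0955°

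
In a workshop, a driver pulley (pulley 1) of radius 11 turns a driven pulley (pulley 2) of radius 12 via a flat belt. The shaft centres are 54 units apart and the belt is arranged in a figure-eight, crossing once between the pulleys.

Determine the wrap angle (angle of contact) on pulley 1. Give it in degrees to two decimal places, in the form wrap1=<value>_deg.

wrap1=230.42_deg

crossed belt: β = asin((r1+r2)/C) = asin(23/54) = 25.2093°
wrap1 = wrap2 = π + 2β = 230.4186°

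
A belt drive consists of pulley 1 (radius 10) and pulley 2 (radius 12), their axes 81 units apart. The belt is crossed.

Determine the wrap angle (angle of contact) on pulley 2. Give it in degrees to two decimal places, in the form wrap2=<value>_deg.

crossed belt: β = asin((r1+r2)/C) = asin(22/81) = 15.7598°
wrap1 = wrap2 = π + 2β = 211.5196°

wrap2=211.52_deg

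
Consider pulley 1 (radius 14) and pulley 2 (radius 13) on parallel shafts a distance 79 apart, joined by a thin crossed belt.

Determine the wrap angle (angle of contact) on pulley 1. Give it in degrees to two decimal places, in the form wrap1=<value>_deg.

crossed belt: β = asin((r1+r2)/C) = asin(27/79) = 19.9849°
wrap1 = wrap2 = π + 2β = 219.9698°

wrap1=219.97_deg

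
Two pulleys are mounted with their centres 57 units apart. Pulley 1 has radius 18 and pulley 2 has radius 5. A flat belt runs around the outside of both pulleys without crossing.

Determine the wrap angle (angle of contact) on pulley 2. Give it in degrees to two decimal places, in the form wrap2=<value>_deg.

open belt: β = asin((r2−r1)/C) = asin(-13/57) = -13.1835°
wrap1 = π − 2β = 206.3670°
wrap2 = π + 2β = 153.6330°

wrap2=153.63_deg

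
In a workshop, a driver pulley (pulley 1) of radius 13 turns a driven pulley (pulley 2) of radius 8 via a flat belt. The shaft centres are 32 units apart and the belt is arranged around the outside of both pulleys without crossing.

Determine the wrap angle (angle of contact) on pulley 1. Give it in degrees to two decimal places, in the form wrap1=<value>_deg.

open belt: β = asin((r2−r1)/C) = asin(-5/32) = -8.9893°
wrap1 = π − 2β = 197.9786°
wrap2 = π + 2β = 162.0214°

wrap1=197.98_deg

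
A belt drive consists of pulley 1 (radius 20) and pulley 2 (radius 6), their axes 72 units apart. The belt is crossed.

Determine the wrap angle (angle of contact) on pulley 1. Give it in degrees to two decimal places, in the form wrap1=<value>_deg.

wrap1=222.34_deg

crossed belt: β = asin((r1+r2)/C) = asin(26/72) = 21.1684°
wrap1 = wrap2 = π + 2β = 222.3369°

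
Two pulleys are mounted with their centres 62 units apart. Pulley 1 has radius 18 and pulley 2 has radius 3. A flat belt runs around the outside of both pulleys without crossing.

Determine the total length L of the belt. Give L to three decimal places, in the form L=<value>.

L=193.620

open belt: β = asin((r2−r1)/C) = asin(-15/62) = -14.0008°
wrap1 = π − 2β = 208.0016°
wrap2 = π + 2β = 151.9984°
tangent length = C·cosβ = 60.1581
L = r1·wrap1 + r2·wrap2 + 2·C·cosβ = 18·3.6303 + 3·2.6529 + 2·60.1581 = 193.6205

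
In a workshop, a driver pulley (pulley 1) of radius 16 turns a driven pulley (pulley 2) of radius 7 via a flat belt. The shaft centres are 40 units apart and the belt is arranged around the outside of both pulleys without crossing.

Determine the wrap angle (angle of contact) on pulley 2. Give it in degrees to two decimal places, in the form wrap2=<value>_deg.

wrap2=153.99_deg

open belt: β = asin((r2−r1)/C) = asin(-9/40) = -13.0029°
wrap1 = π − 2β = 206.0058°
wrap2 = π + 2β = 153.9942°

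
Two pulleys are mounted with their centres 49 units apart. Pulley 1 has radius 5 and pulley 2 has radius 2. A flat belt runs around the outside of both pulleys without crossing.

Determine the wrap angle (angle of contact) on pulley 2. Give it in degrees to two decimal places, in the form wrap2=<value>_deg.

open belt: β = asin((r2−r1)/C) = asin(-3/49) = -3.5101°
wrap1 = π − 2β = 187.0202°
wrap2 = π + 2β = 172.9798°

wrap2=172.98_deg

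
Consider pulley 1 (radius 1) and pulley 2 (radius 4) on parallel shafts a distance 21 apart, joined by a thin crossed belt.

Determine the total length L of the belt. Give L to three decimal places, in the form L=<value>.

crossed belt: β = asin((r1+r2)/C) = asin(5/21) = 13.7741°
wrap1 = wrap2 = π + 2β = 207.5483°
tangent length = C·cosβ = 20.3961
L = (r1+r2)·wrap + 2·C·cosβ = 5·3.6224 + 2·20.3961 = 58.9042

L=58.904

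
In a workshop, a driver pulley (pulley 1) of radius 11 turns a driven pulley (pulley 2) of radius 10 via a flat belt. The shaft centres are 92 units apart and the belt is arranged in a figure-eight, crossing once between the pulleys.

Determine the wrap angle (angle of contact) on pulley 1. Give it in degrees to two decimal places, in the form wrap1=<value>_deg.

crossed belt: β = asin((r1+r2)/C) = asin(21/92) = 13.1947°
wrap1 = wrap2 = π + 2β = 206.3894°

wrap1=206.39_deg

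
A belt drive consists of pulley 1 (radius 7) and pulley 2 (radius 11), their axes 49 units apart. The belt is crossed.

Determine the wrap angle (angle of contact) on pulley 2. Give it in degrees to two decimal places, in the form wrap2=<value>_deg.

crossed belt: β = asin((r1+r2)/C) = asin(18/49) = 21.5521°
wrap1 = wrap2 = π + 2β = 223.1042°

wrap2=223.10_deg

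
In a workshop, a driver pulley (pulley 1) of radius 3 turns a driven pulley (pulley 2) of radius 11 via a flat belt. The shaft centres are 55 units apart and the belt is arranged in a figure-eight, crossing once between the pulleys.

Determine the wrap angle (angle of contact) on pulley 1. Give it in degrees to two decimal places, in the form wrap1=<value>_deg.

crossed belt: β = asin((r1+r2)/C) = asin(14/55) = 14.7467°
wrap1 = wrap2 = π + 2β = 209.4933°

wrap1=209.49_deg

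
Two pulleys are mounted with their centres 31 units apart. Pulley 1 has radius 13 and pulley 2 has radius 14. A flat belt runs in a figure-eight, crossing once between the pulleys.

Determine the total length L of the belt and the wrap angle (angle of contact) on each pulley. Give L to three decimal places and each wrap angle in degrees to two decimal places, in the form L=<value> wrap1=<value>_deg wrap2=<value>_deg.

crossed belt: β = asin((r1+r2)/C) = asin(27/31) = 60.5713°
wrap1 = wrap2 = π + 2β = 301.1426°
tangent length = C·cosβ = 15.2315
L = (r1+r2)·wrap + 2·C·cosβ = 27·5.2559 + 2·15.2315 = 172.3732

L=172.373 wrap1=301.14_deg wrap2=301.14_deg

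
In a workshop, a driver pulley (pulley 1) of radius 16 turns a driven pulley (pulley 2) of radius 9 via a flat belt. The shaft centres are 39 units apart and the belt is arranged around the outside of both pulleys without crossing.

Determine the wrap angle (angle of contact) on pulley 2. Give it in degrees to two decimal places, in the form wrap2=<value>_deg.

wrap2=159.32_deg

open belt: β = asin((r2−r1)/C) = asin(-7/39) = -10.3399°
wrap1 = π − 2β = 200.6798°
wrap2 = π + 2β = 159.3202°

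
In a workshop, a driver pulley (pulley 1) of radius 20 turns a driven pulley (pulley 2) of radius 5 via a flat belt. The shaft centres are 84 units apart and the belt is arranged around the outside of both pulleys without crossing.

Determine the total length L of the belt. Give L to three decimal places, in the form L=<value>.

open belt: β = asin((r2−r1)/C) = asin(-15/84) = -10.2866°
wrap1 = π − 2β = 200.5731°
wrap2 = π + 2β = 159.4269°
tangent length = C·cosβ = 82.6499
L = r1·wrap1 + r2·wrap2 + 2·C·cosβ = 20·3.5007 + 5·2.7825 + 2·82.6499 = 249.2256

L=249.226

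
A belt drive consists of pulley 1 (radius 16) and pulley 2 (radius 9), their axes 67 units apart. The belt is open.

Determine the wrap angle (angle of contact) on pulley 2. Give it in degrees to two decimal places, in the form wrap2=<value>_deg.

open belt: β = asin((r2−r1)/C) = asin(-7/67) = -5.9971°
wrap1 = π − 2β = 191.9941°
wrap2 = π + 2β = 168.0059°

wrap2=168.01_deg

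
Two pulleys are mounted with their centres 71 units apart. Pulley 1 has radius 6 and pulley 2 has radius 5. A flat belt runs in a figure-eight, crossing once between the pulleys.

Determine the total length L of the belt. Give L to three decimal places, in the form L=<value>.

L=178.265

crossed belt: β = asin((r1+r2)/C) = asin(11/71) = 8.9127°
wrap1 = wrap2 = π + 2β = 197.8254°
tangent length = C·cosβ = 70.1427
L = (r1+r2)·wrap + 2·C·cosβ = 11·3.4527 + 2·70.1427 = 178.2652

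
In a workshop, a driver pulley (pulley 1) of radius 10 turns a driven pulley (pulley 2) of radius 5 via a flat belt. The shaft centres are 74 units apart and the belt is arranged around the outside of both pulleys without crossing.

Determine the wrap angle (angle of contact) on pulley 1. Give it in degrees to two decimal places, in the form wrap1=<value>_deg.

open belt: β = asin((r2−r1)/C) = asin(-5/74) = -3.8743°
wrap1 = π − 2β = 187.7486°
wrap2 = π + 2β = 172.2514°

wrap1=187.75_deg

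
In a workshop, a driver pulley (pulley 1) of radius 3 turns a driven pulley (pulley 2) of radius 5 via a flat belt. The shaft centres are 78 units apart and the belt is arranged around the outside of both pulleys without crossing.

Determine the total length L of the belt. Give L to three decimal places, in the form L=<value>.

L=181.184

open belt: β = asin((r2−r1)/C) = asin(2/78) = 1.4693°
wrap1 = π − 2β = 177.0614°
wrap2 = π + 2β = 182.9386°
tangent length = C·cosβ = 77.9744
L = r1·wrap1 + r2·wrap2 + 2·C·cosβ = 3·3.0903 + 5·3.1929 + 2·77.9744 = 181.1840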